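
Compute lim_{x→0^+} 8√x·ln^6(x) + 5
The product is a 0·∞ indeterminate form at x → 0⁺.
Rewrite the product as 8·ln^6(x) / x^(-1/2) and apply L'Hôpital, or use the standard hierarchy x^(-1/2) ≫ |ln x|^6 as x → 0⁺.
The indeterminate product → 0, so the limit = 5.

Final answer: 5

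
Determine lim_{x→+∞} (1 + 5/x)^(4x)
As x → +∞: write (1 + 5/x)^(4x) = ((1 + 5/x)^x)^4 → (e^5)^4 = e^20.
Limit = e^(20).

Final answer: e^(20)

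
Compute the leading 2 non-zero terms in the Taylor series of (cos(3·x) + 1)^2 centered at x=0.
4 - 18·x^2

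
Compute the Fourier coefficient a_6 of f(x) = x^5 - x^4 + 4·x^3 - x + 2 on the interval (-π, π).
a_6 = (1/π) ∫_{-π}^{π} f(x)·cos(6x) dx.
Evaluate the integral (use parity and integration by parts as needed): a_6 = 1/27 - 2·π^2/9.

Final answer: 1/27 - 2·π^2/9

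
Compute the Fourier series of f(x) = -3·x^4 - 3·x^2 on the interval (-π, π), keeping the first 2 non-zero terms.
(-132 + 24·π^2)·cos(x) - 3·π^4/5 - π^2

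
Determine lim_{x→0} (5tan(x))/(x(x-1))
Both numerator and denominator → 0 as x → 0; this is a 0/0 indeterminate form.
Expand each to leading order near x = 0: numerator ~ 5·x, denominator ~ -x.
The limit of the ratio is -5.

Final answer: -5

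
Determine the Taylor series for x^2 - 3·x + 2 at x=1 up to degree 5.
-(x - 1) + (x - 1)^2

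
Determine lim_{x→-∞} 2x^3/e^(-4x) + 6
The quotient is an ∞/∞ indeterminate form as x → -∞.
Compare growth rates of the dominant terms (exponentials ≫ polynomials ≫ logarithms), or apply L'Hôpital's rule; the quotient → 0.
Adding the constant: 0 + 6 = 6. Limit = 6.

Final answer: 6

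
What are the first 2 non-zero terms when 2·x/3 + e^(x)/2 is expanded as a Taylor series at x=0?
7·x/6 + 1/2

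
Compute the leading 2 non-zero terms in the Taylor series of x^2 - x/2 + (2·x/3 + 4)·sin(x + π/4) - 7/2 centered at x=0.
x·(-1/2 + 7·√(2)/3) - 7/2 + 2·√(2)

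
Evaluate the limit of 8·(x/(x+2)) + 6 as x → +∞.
Evaluate the dominant behaviour as x → +∞; each term tends to a finite value or vanishes.
Limit = 14.

Final answer: 14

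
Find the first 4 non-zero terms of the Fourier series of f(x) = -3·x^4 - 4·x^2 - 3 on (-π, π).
(-128 + 24·π^2)·cos(x) + (5 - 6·π^2)·cos(2·x) + 8·π^2·cos(3·x)/3 - 3·π^4/5 - 4·π^2/3 - 3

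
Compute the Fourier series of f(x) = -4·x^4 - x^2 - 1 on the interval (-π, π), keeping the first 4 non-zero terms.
(-188 + 32·π^2)·cos(x) + (11 - 8·π^2)·cos(2·x) + (-52/27 + 32·π^2/9)·cos(3·x) - 4·π^4/5 - π^2/3 - 1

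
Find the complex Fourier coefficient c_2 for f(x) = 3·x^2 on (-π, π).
Compute the real Fourier coefficients first: a_2 = 3, b_2 = 0.
Then c_2 = (a_2 − i·b_2)/2 = 3/2.

Final answer: 3/2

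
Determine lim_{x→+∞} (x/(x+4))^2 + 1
As x → +∞: x/(x+4) = 1/(1 + 4/x) → 1, and the 2nd power of a limit-1 base also → 1; with the additive constant, 1 + 1 = 2.
Limit = 2.

Final answer: 2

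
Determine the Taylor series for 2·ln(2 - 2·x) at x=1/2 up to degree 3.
-4·(x - 1/2) - 4·(x - 1/2)^2 - 16·(x - 1/2)^3/3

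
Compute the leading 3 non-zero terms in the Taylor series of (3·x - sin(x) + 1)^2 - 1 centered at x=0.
x^3/3 + 4·x^2 + 4·x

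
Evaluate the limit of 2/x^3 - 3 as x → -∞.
Evaluate the dominant behaviour as x → -∞; each term tends to a finite value or vanishes.
Limit = -3.

Final answer: -3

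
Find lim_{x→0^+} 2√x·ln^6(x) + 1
The product is a 0·∞ indeterminate form at x → 0⁺.
Rewrite the product as 2·ln^6(x) / x^(-1/2) and apply L'Hôpital, or use the standard hierarchy x^(-1/2) ≫ |ln x|^6 as x → 0⁺.
The indeterminate product → 0, so the limit = 1.

Final answer: 1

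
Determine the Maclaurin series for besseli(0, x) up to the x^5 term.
x^4/64 + x^2/4 + 1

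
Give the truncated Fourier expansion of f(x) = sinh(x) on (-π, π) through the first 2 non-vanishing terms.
sin(x)·sinh(π)/π - 4·sin(2·x)·sinh(π)/(5·π)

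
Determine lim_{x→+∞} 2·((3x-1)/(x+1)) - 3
Evaluate the dominant behaviour as x → +∞; each term tends to a finite value or vanishes.
Limit = 3.

Final answer: 3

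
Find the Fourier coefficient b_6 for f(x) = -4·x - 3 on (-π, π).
b_6 = (1/π) ∫_{-π}^{π} f(x)·sin(6x) dx.
Evaluate the integral (use parity and integration by parts as needed): b_6 = 4/3.

Final answer: 4/3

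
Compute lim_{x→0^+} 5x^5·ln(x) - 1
The product is a 0·∞ indeterminate form at x → 0⁺.
Rewrite the product as 5·ln(x) / x^(-5) and apply L'Hôpital, or use the standard hierarchy x^(-5) ≫ |ln x| as x → 0⁺.
The indeterminate product → 0, so the limit = -1.

Final answer: -1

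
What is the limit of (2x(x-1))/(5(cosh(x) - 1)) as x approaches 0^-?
Both numerator and denominator → 0 as x → 0^-; this is a 0/0 indeterminate form.
Expand each to leading order near x = 0: numerator ~ -2·x, denominator ~ 5·x^2/2.
The limit of the ratio is ∞.

Final answer: ∞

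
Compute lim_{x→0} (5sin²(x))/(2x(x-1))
Both numerator and denominator → 0 as x → 0; this is a 0/0 indeterminate form.
Expand each to leading order near x = 0: numerator ~ 5·x^2, denominator ~ -2·x.
The limit of the ratio is 0.

Final answer: 0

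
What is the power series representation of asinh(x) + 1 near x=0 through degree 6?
3·x^5/40 - x^3/6 + x + 1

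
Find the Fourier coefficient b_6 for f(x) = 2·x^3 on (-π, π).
b_6 = (1/π) ∫_{-π}^{π} f(x)·sin(6x) dx.
Evaluate the integral (use parity and integration by parts as needed): b_6 = 1/9 - 2·π^2/3.

Final answer: 1/9 - 2·π^2/3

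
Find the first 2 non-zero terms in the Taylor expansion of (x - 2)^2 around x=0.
4 - 4·x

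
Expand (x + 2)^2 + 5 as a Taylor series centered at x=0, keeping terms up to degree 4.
x^2 + 4·x + 9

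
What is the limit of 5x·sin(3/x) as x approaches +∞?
As x → +∞: let u = 3/x → 0⁺; then 5·x·sin(3/x) = 5·3·sin(u)/u → 5·3·1 = 15.
Limit = 15.

Final answer: 15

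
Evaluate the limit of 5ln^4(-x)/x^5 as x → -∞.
This is an ∞/∞ indeterminate form as x → -∞.
Compare growth rates of the dominant terms (exponentials ≫ polynomials ≫ logarithms), or apply L'Hôpital's rule; the quotient → 0.
Limit = 0.

Final answer: 0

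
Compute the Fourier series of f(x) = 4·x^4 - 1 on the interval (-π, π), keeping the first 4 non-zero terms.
(192 - 32·π^2)·cos(x) + (-12 + 8·π^2)·cos(2·x) + (64/27 - 32·π^2/9)·cos(3·x) - 1 + 4·π^4/5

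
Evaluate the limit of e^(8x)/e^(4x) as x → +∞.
This is an ∞/∞ indeterminate form as x → +∞.
Rewrite e^(8x)/e^(4x) = e^((8−4)x) = e^(4x); the exponent coefficient is 4 > 0 so e^(4x) → ∞.
Limit = ∞.

Final answer: ∞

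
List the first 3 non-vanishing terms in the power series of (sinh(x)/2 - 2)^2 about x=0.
x^2/4 - 2·x + 4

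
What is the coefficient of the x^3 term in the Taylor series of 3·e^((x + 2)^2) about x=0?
Expand to order 3: 3·e^((x + 2)^2) = 44·x^3·e^(4) + 27·x^2·e^(4) + 12·x·e^(4) + 3·e^(4) + O(x^4).
The coefficient of x^3 is 44·e^(4).

Final answer: 44·e^(4)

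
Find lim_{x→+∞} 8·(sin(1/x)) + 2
Evaluate the dominant behaviour as x → +∞; each term tends to a finite value or vanishes.
Limit = 2.

Final answer: 2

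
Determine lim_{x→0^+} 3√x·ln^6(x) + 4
The product is a 0·∞ indeterminate form at x → 0⁺.
Rewrite the product as 3·ln^6(x) / x^(-1/2) and apply L'Hôpital, or use the standard hierarchy x^(-1/2) ≫ |ln x|^6 as x → 0⁺.
The indeterminate product → 0, so the limit = 4.

Final answer: 4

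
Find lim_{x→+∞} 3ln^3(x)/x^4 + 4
The quotient is an ∞/∞ indeterminate form as x → +∞.
The polynomial denominator x^4 dominates the logarithmic numerator (any positive power of x ≫ ln^3(x) as x → ∞), so the quotient → 0.
Adding the constant: 0 + 4 = 4. Limit = 4.

Final answer: 4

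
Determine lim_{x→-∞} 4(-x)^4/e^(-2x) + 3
The quotient is an ∞/∞ indeterminate form as x → -∞.
Compare growth rates of the dominant terms (exponentials ≫ polynomials ≫ logarithms), or apply L'Hôpital's rule; the quotient → 0.
Adding the constant: 0 + 3 = 3. Limit = 3.

Final answer: 3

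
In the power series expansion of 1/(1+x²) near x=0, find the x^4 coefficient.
Expand to order 4: 1/(1+x²) = x^4 - x^2 + 1 + O(x^5).
The coefficient of x^4 is 1.

Final answer: 1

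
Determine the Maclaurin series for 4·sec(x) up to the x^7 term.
61·x^6/180 + 5·x^4/6 + 2·x^2 + 4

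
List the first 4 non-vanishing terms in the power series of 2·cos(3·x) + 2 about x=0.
-81·x^6/40 + 27·x^4/4 - 9·x^2 + 4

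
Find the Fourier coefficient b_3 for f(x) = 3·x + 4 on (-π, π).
b_3 = (1/π) ∫_{-π}^{π} f(x)·sin(3x) dx.
Evaluate the integral (use parity and integration by parts as needed): b_3 = 2.

Final answer: 2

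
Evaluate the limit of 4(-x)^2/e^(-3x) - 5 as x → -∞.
The quotient is an ∞/∞ indeterminate form as x → -∞.
Compare growth rates of the dominant terms (exponentials ≫ polynomials ≫ logarithms), or apply L'Hôpital's rule; the quotient → 0.
Adding the constant: 0 - 5 = -5. Limit = -5.

Final answer: -5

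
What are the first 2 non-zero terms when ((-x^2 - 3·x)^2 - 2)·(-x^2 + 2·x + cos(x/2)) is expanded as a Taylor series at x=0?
-4·x - 2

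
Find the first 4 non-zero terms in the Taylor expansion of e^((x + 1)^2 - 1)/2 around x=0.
5·x^3/3 + 3·x^2/2 + x + 1/2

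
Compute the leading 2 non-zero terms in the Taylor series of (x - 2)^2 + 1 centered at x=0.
5 - 4·x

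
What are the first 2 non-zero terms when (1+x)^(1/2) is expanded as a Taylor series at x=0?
x/2 + 1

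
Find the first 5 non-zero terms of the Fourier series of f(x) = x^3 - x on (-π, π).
(-14 + 2·π^2)·sin(x) + (5/2 - π^2)·sin(2·x) + (-10/9 + 2·π^2/3)·sin(3·x) + (11/16 - π^2/2)·sin(4·x) + (-62/125 + 2·π^2/5)·sin(5·x)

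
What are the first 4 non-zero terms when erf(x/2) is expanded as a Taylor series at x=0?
-x^7/(2688·√(π)) + x^5/(160·√(π)) - x^3/(12·√(π)) + x/√(π)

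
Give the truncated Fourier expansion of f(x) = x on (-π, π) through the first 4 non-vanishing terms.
2·sin(x) - sin(2·x) + 2·sin(3·x)/3 - sin(4·x)/2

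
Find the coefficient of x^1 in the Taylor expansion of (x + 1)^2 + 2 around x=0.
Expand to order 1: (x + 1)^2 + 2 = 2·x + 3 + O(x^2).
The coefficient of x^1 is 2.

Final answer: 2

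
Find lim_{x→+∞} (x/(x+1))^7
As x → +∞: x/(x+1) = 1/(1 + 1/x) → 1, and the 7th power of a limit-1 base also → 1.
Limit = 1.

Final answer: 1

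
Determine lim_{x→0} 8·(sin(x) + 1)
Direct substitution at x = 0 gives 8.

Final answer: 8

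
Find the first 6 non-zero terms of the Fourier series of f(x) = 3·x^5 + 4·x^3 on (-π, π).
(-112·π^2 + 6·π^4 + 672)·sin(x) + (-3·π^4 - 33/2 + 11·π^2)·sin(2·x) + (-16·π^2/9 + 32/27 + 2·π^4)·sin(3·x) + (-3·π^4/2 - π^2/8 + 3/64)·sin(4·x) + (-96/625 + 16·π^2/25 + 6·π^4/5)·sin(5·x) + (-π^4 - 7·π^2/9 + 7/54)·sin(6·x)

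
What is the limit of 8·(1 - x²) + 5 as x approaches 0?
Direct substitution at x = 0 gives 13.

Final answer: 13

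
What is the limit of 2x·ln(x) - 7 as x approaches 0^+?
The product is a 0·∞ indeterminate form at x → 0⁺.
Rewrite the product as 2·ln(x) / x^(-1) and apply L'Hôpital, or use the standard hierarchy x^(-1) ≫ |ln x| as x → 0⁺.
The indeterminate product → 0, so the limit = -7.

Final answer: -7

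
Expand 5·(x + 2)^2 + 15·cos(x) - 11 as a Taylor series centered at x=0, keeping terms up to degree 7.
-x^6/48 + 5·x^4/8 - 5·x^2/2 + 20·x + 24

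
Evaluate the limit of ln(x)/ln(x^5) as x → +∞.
This is an ∞/∞ indeterminate form as x → +∞.
Write ln(x^5) = 5·ln(x), reducing the quotient to 1/5.
Limit = 1/5.

Final answer: 1/5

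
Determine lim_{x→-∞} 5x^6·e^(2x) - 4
The product is a 0·∞ indeterminate form at x → -∞.
Rewrite the product as 5x^6 / e^(-2x) (an ∞/∞ form) and apply L'Hôpital, or use the standard hierarchy e^(2|x|) ≫ |x^6| as x → -∞.
The indeterminate product → 0, so the limit = -4.

Final answer: -4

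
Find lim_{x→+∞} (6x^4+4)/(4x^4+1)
This is an ∞/∞ indeterminate form as x → +∞.
Divide numerator and denominator by x^4 and let the lower-order terms vanish; the leading terms give 6/4 = 3/2.
Limit = 3/2.

Final answer: 3/2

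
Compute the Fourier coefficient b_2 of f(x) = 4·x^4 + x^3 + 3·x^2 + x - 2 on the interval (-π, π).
b_2 = (1/π) ∫_{-π}^{π} f(x)·sin(2x) dx.
Evaluate the integral (use parity and integration by parts as needed): b_2 = 1/2 - π^2.

Final answer: 1/2 - π^2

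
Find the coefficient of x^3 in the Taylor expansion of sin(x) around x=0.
Expand to order 3: sin(x) = -x^3/6 + x + O(x^4).
The coefficient of x^3 is -1/6.

Final answer: -1/6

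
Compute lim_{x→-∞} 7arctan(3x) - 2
Evaluate the dominant behaviour as x → -∞; each term tends to a finite value or vanishes.
Limit = -7·π/2 - 2.

Final answer: -7·π/2 - 2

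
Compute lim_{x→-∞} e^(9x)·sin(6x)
Evaluate the dominant behaviour as x → -∞; each term tends to a finite value or vanishes.
Limit = 0.

Final answer: 0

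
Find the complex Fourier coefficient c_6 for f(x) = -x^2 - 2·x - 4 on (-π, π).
Compute the real Fourier coefficients first: a_6 = -1/9, b_6 = 2/3.
Then c_6 = (a_6 − i·b_6)/2 = -1/18 - i/3.

Final answer: -1/18 - i/3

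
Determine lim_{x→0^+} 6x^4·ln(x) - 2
The product is a 0·∞ indeterminate form at x → 0⁺.
Rewrite the product as 6·ln(x) / x^(-4) and apply L'Hôpital, or use the standard hierarchy x^(-4) ≫ |ln x| as x → 0⁺.
The indeterminate product → 0, so the limit = -2.

Final answer: -2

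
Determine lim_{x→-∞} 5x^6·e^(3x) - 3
The product is a 0·∞ indeterminate form at x → -∞.
Rewrite the product as 5x^6 / e^(-3x) (an ∞/∞ form) and apply L'Hôpital, or use the standard hierarchy e^(3|x|) ≫ |x^6| as x → -∞.
The indeterminate product → 0, so the limit = -3.

Final answer: -3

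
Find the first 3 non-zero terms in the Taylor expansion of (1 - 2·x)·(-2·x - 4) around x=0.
4·x^2 + 6·x - 4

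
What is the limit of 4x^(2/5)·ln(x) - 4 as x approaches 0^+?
The product is a 0·∞ indeterminate form at x → 0⁺.
Rewrite the product as 4·ln(x) / x^(-2/5) and apply L'Hôpital, or use the standard hierarchy x^(-2/5) ≫ |ln x| as x → 0⁺.
The indeterminate product → 0, so the limit = -4.

Final answer: -4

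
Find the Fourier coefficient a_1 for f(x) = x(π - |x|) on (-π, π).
a_1 = (1/π) ∫_{-π}^{π} f(x)·cos(1x) dx.
Evaluate the integral (use parity and integration by parts as needed): a_1 = 0.

Final answer: 0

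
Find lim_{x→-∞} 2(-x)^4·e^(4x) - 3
The product is a 0·∞ indeterminate form at x → -∞.
Rewrite the product as 2(-x)^4 / e^(-4x) (an ∞/∞ form) and apply L'Hôpital, or use the standard hierarchy e^(4|x|) ≫ |(-x)^4| as x → -∞.
The indeterminate product → 0, so the limit = -3.

Final answer: -3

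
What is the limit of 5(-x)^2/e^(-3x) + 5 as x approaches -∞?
The quotient is an ∞/∞ indeterminate form as x → -∞.
Compare growth rates of the dominant terms (exponentials ≫ polynomials ≫ logarithms), or apply L'Hôpital's rule; the quotient → 0.
Adding the constant: 0 + 5 = 5. Limit = 5.

Final answer: 5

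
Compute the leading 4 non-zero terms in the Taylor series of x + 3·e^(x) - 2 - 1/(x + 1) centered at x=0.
-7·x^4/8 + 3·x^3/2 + x^2/2 + 5·x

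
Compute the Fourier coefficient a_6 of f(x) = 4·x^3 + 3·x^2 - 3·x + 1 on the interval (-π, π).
a_6 = (1/π) ∫_{-π}^{π} f(x)·cos(6x) dx.
Evaluate the integral (use parity and integration by parts as needed): a_6 = 1/3.

Final answer: 1/3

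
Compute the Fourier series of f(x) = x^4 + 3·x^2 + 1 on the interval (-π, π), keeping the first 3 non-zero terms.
(36 - 8·π^2)·cos(x) + 2·π^2·cos(2·x) + 1 + π^2 + π^4/5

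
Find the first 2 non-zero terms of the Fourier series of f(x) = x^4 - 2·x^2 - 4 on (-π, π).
(56 - 8·π^2)·cos(x) - 2·π^2/3 - 4 + π^4/5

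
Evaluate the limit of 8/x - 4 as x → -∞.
Evaluate the dominant behaviour as x → -∞; each term tends to a finite value or vanishes.
Limit = -4.

Final answer: -4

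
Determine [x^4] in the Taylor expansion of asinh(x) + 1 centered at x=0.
Expand to order 4: asinh(x) + 1 = -x^3/6 + x + 1 + O(x^5).
The coefficient of x^4 is 0.

Final answer: 0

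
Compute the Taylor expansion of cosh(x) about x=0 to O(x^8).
x^6/720 + x^4/24 + x^2/2 + 1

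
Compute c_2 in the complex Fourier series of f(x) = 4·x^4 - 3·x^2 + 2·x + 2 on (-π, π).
Compute the real Fourier coefficients first: a_2 = -15 + 8·π^2, b_2 = -2.
Then c_2 = (a_2 − i·b_2)/2 = -15/2 + 4·π^2 + i.

Final answer: -15/2 + 4·π^2 + i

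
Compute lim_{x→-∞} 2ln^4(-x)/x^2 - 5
The quotient is an ∞/∞ indeterminate form as x → -∞.
Compare growth rates of the dominant terms (exponentials ≫ polynomials ≫ logarithms), or apply L'Hôpital's rule; the quotient → 0.
Adding the constant: 0 - 5 = -5. Limit = -5.

Final answer: -5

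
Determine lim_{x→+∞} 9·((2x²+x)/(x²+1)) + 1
Evaluate the dominant behaviour as x → +∞; each term tends to a finite value or vanishes.
Limit = 19.

Final answer: 19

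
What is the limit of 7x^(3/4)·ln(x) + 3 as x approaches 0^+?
The product is a 0·∞ indeterminate form at x → 0⁺.
Rewrite the product as 7·ln(x) / x^(-3/4) and apply L'Hôpital, or use the standard hierarchy x^(-3/4) ≫ |ln x| as x → 0⁺.
The indeterminate product → 0, so the limit = 3.

Final answer: 3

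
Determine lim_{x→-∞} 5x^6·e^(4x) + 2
The product is a 0·∞ indeterminate form at x → -∞.
Rewrite the product as 5x^6 / e^(-4x) (an ∞/∞ form) and apply L'Hôpital, or use the standard hierarchy e^(4|x|) ≫ |x^6| as x → -∞.
The indeterminate product → 0, so the limit = 2.

Final answer: 2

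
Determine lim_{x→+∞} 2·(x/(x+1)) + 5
Evaluate the dominant behaviour as x → +∞; each term tends to a finite value or vanishes.
Limit = 7.

Final answer: 7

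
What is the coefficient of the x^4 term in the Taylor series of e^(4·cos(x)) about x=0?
Expand to order 4: e^(4·cos(x)) = 13·x^4·e^(4)/6 - 2·x^2·e^(4) + e^(4) + O(x^5).
The coefficient of x^4 is 13·e^(4)/6.

Final answer: 13·e^(4)/6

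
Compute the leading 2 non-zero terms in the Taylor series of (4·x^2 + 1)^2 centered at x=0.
8·x^2 + 1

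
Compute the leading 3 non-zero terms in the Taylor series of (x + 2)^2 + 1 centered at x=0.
x^2 + 4·x + 5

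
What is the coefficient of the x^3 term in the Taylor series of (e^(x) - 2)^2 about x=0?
Expand to order 3: (e^(x) - 2)^2 = 2·x^3/3 - 2·x + 1 + O(x^4).
The coefficient of x^3 is 2/3.

Final answer: 2/3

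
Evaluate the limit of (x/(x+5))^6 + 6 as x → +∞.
As x → +∞: x/(x+5) = 1/(1 + 5/x) → 1, and the 6th power of a limit-1 base also → 1; with the additive constant, 1 + 6 = 7.
Limit = 7.

Final answer: 7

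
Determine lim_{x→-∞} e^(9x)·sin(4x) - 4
Evaluate the dominant behaviour as x → -∞; each term tends to a finite value or vanishes.
Limit = -4.

Final answer: -4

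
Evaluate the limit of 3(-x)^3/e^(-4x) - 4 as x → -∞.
The quotient is an ∞/∞ indeterminate form as x → -∞.
Compare growth rates of the dominant terms (exponentials ≫ polynomials ≫ logarithms), or apply L'Hôpital's rule; the quotient → 0.
Adding the constant: 0 - 4 = -4. Limit = -4.

Final answer: -4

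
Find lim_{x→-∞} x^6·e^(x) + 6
The product is a 0·∞ indeterminate form at x → -∞.
Rewrite the product as x^6 / e^(-x) (an ∞/∞ form) and apply L'Hôpital, or use the standard hierarchy e^(|x|) ≫ |x^6| as x → -∞.
The indeterminate product → 0, so the limit = 6.

Final answer: 6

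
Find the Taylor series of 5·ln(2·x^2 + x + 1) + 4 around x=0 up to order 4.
-5·x^4/4 - 25·x^3/3 + 15·x^2/2 + 5·x + 4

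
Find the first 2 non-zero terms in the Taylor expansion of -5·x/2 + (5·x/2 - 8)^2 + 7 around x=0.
71 - 85·x/2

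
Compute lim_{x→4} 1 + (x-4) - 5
Direct substitution at x = 4 gives -4.

Final answer: -4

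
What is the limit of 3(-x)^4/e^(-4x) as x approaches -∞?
This is an ∞/∞ indeterminate form as x → -∞.
Compare growth rates of the dominant terms (exponentials ≫ polynomials ≫ logarithms), or apply L'Hôpital's rule; the quotient → 0.
Limit = 0.

Final answer: 0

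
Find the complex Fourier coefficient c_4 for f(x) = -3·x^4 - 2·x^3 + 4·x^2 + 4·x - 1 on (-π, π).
Compute the real Fourier coefficients first: a_4 = 25/16 - 3·π^2/2, b_4 = -19/8 + π^2.
Then c_4 = (a_4 − i·b_4)/2 = -3·π^2/4 + 25/32 - i·π^2/2 + 19·i/16.

Final answer: -3·π^2/4 + 25/32 - i·π^2/2 + 19·i/16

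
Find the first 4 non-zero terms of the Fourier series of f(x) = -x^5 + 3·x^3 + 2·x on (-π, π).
(-272 - 2·π^4 + 46·π^2)·sin(x) + (-8·π^2 + 10 + π^4)·sin(2·x) + (-2·π^4/3 - 80/81 + 94·π^2/27)·sin(3·x) + (-17·π^2/8 - 13/64 + π^4/2)·sin(4·x)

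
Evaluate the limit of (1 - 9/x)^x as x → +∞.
As x → +∞: this is the defining limit (1 - 9/x)^x → e^(-9).
Limit = e^(-9).

Final answer: e^(-9)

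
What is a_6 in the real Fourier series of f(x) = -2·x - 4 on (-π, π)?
a_6 = (1/π) ∫_{-π}^{π} f(x)·cos(6x) dx.
Evaluate the integral (use parity and integration by parts as needed): a_6 = 0.

Final answer: 0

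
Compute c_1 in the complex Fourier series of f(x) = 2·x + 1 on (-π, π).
Compute the real Fourier coefficients first: a_1 = 0, b_1 = 4.
Then c_1 = (a_1 − i·b_1)/2 = -2·i.

Final answer: -2·i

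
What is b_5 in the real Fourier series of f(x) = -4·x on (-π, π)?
b_5 = (1/π) ∫_{-π}^{π} f(x)·sin(5x) dx.
Evaluate the integral (use parity and integration by parts as needed): b_5 = -8/5.

Final answer: -8/5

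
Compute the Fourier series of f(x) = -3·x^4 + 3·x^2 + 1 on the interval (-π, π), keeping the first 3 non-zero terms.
(-156 + 24·π^2)·cos(x) + (12 - 6·π^2)·cos(2·x) - 3·π^4/5 + 1 + π^2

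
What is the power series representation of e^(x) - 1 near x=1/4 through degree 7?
-1 + e^(1/4) + e^(1/4)·(x - 1/4) + e^(1/4)·(x - 1/4)^2/2 + e^(1/4)·(x - 1/4)^3/6 + e^(1/4)·(x - 1/4)^4/24 + e^(1/4)·(x - 1/4)^5/120 + e^(1/4)·(x - 1/4)^6/720 + e^(1/4)·(x - 1/4)^7/5040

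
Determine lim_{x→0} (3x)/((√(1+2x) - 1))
Both numerator and denominator → 0 as x → 0; this is a 0/0 indeterminate form.
Expand each to leading order near x = 0: numerator ~ 3·x, denominator ~ x.
The limit of the ratio is 3.

Final answer: 3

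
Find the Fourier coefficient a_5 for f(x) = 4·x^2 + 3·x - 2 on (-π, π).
a_5 = (1/π) ∫_{-π}^{π} f(x)·cos(5x) dx.
Evaluate the integral (use parity and integration by parts as needed): a_5 = -16/25.

Final answer: -16/25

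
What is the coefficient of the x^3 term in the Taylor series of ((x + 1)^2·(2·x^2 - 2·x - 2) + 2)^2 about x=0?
Expand to order 3: ((x + 1)^2·(2·x^2 - 2·x - 2) + 2)^2 = 48·x^3 + 36·x^2 + O(x^4).
The coefficient of x^3 is 48.

Final answer: 48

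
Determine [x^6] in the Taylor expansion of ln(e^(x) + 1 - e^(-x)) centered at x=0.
Expand to order 6: ln(e^(x) + 1 - e^(-x)) = -604·x^6/45 + 31·x^5/4 - 14·x^4/3 + 3·x^3 - 2·x^2 + 2·x + O(x^7).
The coefficient of x^6 is -604/45.

Final answer: -604/45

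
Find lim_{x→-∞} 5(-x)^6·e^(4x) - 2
The product is a 0·∞ indeterminate form at x → -∞.
Rewrite the product as 5(-x)^6 / e^(-4x) (an ∞/∞ form) and apply L'Hôpital, or use the standard hierarchy e^(4|x|) ≫ |(-x)^6| as x → -∞.
The indeterminate product → 0, so the limit = -2.

Final answer: -2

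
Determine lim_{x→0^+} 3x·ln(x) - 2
The product is a 0·∞ indeterminate form at x → 0⁺.
Rewrite the product as 3·ln(x) / x^(-1) and apply L'Hôpital, or use the standard hierarchy x^(-1) ≫ |ln x| as x → 0⁺.
The indeterminate product → 0, so the limit = -2.

Final answer: -2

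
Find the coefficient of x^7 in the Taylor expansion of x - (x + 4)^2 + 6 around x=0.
Expand to order 7: x - (x + 4)^2 + 6 = -x^2 - 7·x - 10 + O(x^8).
The coefficient of x^7 is 0.

Final answer: 0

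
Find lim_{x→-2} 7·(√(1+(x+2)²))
Direct substitution at x = -2 gives 7.

Final answer: 7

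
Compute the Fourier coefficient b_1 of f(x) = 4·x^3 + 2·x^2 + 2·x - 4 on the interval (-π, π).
b_1 = (1/π) ∫_{-π}^{π} f(x)·sin(1x) dx.
Evaluate the integral (use parity and integration by parts as needed): b_1 = -44 + 8·π^2.

Final answer: -44 + 8·π^2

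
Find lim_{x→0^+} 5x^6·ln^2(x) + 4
The product is a 0·∞ indeterminate form at x → 0⁺.
Rewrite the product as 5·ln^2(x) / x^(-6) and apply L'Hôpital, or use the standard hierarchy x^(-6) ≫ |ln x|^2 as x → 0⁺.
The indeterminate product → 0, so the limit = 4.

Final answer: 4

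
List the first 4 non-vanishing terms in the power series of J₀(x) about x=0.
-x^6/2304 + x^4/64 - x^2/4 + 1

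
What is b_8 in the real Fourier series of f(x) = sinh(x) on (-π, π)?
b_8 = (1/π) ∫_{-π}^{π} f(x)·sin(8x) dx.
Evaluate the integral (use parity and integration by parts as needed): b_8 = -16·sinh(π)/(65·π).

Final answer: -16·sinh(π)/(65·π)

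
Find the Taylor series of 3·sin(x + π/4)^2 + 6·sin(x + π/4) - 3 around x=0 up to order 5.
x^5·(√(2)/40 + 2/5) + √(2)·x^4/8 + x^3·(-2 - √(2)/2) - 3·√(2)·x^2/2 + x·(3 + 3·√(2)) - 3/2 + 3·√(2)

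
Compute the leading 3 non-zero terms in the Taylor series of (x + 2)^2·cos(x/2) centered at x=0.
x^2/2 + 4·x + 4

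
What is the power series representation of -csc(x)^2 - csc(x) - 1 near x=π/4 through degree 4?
-3 - √(2) + (√(2) + 4)·(x - π/4) + (-8 - 3·√(2)/2)·(x - π/4)^2 + (11·√(2)/6 + 40/3)·(x - π/4)^3 + (-64/3 - 19·√(2)/8)·(x - π/4)^4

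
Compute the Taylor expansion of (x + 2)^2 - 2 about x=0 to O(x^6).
x^2 + 4·x + 2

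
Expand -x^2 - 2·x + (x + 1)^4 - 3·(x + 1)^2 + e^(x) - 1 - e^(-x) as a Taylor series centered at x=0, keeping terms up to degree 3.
13·x^3/3 + 2·x^2 - 2·x - 3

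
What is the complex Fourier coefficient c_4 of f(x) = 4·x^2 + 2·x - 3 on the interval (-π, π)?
Compute the real Fourier coefficients first: a_4 = 1, b_4 = -1.
Then c_4 = (a_4 − i·b_4)/2 = 1/2 + i/2.

Final answer: 1/2 + i/2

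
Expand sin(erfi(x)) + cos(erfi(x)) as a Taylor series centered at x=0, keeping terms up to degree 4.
x^4·(-4/(3·π) + 2/(3·π^2)) + x^3·(-4/(3·π^(3/2)) + 2/(3·√(π))) - 2·x^2/π + 2·x/√(π) + 1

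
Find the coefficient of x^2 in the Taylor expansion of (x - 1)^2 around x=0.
Expand to order 2: (x - 1)^2 = x^2 - 2·x + 1 + O(x^3).
The coefficient of x^2 is 1.

Final answer: 1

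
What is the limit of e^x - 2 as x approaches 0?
Direct substitution at x = 0 gives -1.

Final answer: -1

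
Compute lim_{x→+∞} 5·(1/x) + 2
Evaluate the dominant behaviour as x → +∞; each term tends to a finite value or vanishes.
Limit = 2.

Final answer: 2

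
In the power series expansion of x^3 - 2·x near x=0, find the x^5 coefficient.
Expand to order 5: x^3 - 2·x = x^3 - 2·x + O(x^6).
The coefficient of x^5 is 0.

Final answer: 0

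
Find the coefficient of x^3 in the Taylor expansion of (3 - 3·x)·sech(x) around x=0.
Expand to order 3: (3 - 3·x)·sech(x) = 3·x^3/2 - 3·x^2/2 - 3·x + 3 + O(x^4).
The coefficient of x^3 is 3/2.

Final answer: 3/2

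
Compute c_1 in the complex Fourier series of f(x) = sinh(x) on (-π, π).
Compute the real Fourier coefficients first: a_1 = 0, b_1 = sinh(π)/π.
Then c_1 = (a_1 − i·b_1)/2 = -i·sinh(π)/(2·π).

Final answer: -i·sinh(π)/(2·π)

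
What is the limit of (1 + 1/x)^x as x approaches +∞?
As x → +∞: this is the defining limit (1 + 1/x)^x → e^1.
Limit = e.

Final answer: e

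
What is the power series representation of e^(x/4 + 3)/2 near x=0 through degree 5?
x^5·e^(3)/245760 + x^4·e^(3)/12288 + x^3·e^(3)/768 + x^2·e^(3)/64 + x·e^(3)/8 + e^(3)/2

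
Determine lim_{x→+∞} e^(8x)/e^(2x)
This is an ∞/∞ indeterminate form as x → +∞.
Rewrite e^(8x)/e^(2x) = e^((8−2)x) = e^(6x); the exponent coefficient is 6 > 0 so e^(6x) → ∞.
Limit = ∞.

Final answer: ∞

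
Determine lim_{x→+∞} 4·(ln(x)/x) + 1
Evaluate the dominant behaviour as x → +∞; each term tends to a finite value or vanishes.
Limit = 1.

Final answer: 1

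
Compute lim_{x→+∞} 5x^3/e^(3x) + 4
The quotient is an ∞/∞ indeterminate form as x → +∞.
The exponential denominator e^(3x) dominates the polynomial numerator (e^x ≫ x^3 as x → ∞), so the quotient → 0.
Adding the constant: 0 + 4 = 4. Limit = 4.

Final answer: 4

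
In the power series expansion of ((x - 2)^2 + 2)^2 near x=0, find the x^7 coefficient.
Expand to order 7: ((x - 2)^2 + 2)^2 = x^4 - 8·x^3 + 28·x^2 - 48·x + 36 + O(x^8).
The coefficient of x^7 is 0.

Final answer: 0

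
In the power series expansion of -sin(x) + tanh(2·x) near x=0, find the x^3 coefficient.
Expand to order 3: -sin(x) + tanh(2·x) = -5·x^3/2 + x + O(x^4).
The coefficient of x^3 is -5/2.

Final answer: -5/2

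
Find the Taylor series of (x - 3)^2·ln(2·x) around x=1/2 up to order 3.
25·(x - 1/2)/2 - 45·(x - 1/2)^2/2 + 86·(x - 1/2)^3/3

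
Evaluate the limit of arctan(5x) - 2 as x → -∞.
Evaluate the dominant behaviour as x → -∞; each term tends to a finite value or vanishes.
Limit = -2 - π/2.

Final answer: -2 - π/2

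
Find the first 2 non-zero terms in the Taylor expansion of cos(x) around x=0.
1 - x^2/2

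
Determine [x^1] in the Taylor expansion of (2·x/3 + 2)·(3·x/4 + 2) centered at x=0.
Expand to order 1: (2·x/3 + 2)·(3·x/4 + 2) = 17·x/6 + 4 + O(x^2).
The coefficient of x^1 is 17/6.

Final answer: 17/6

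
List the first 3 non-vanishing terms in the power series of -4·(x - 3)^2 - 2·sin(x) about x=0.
-4·x^2 + 22·x - 36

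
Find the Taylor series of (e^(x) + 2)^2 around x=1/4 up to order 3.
e^(1/2) + 4 + 4·e^(1/4) + (2·e^(1/2) + 4·e^(1/4))·(x - 1/4) + (2·e^(5/4) + 16·e^(1/4) + 14·e + 40·e^(1/2) + 36·e^(3/4))·(x - 1/4)^2/(e^(3/4) + 8 + 6·e^(1/2) + 12·e^(1/4)) + (4·e^(5/4) + 16·e^(1/4) + 26·e + 56·e^(1/2) + 60·e^(3/4))·(x - 1/4)^3/(3·e^(3/4) + 24 + 18·e^(1/2) + 36·e^(1/4))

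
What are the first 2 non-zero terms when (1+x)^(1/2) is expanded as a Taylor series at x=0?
x/2 + 1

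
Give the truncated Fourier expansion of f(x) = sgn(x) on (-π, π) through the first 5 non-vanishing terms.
4·sin(x)/π + 4·sin(3·x)/(3·π) + 4·sin(5·x)/(5·π) + 4·sin(7·x)/(7·π) + 4·sin(9·x)/(9·π)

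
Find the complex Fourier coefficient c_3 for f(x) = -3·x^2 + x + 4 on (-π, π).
Compute the real Fourier coefficients first: a_3 = 4/3, b_3 = 2/3.
Then c_3 = (a_3 − i·b_3)/2 = 2/3 - i/3.

Final answer: 2/3 - i/3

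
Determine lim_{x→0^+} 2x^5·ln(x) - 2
The product is a 0·∞ indeterminate form at x → 0⁺.
Rewrite the product as 2·ln(x) / x^(-5) and apply L'Hôpital, or use the standard hierarchy x^(-5) ≫ |ln x| as x → 0⁺.
The indeterminate product → 0, so the limit = -2.

Final answer: -2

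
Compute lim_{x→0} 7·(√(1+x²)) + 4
Direct substitution at x = 0 gives 11.

Final answer: 11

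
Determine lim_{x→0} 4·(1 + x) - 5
Direct substitution at x = 0 gives -1.

Final answer: -1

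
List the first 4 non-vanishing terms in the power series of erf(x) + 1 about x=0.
x^5/(5·√(π)) - 2·x^3/(3·√(π)) + 2·x/√(π) + 1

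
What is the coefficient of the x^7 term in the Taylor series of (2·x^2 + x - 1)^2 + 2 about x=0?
Expand to order 7: (2·x^2 + x - 1)^2 + 2 = 4·x^4 + 4·x^3 - 3·x^2 - 2·x + 3 + O(x^8).
The coefficient of x^7 is 0.

Final answer: 0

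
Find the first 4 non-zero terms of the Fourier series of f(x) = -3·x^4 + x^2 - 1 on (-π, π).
(-148 + 24·π^2)·cos(x) + (10 - 6·π^2)·cos(2·x) + (-20/9 + 8·π^2/3)·cos(3·x) - 3·π^4/5 - 1 + π^2/3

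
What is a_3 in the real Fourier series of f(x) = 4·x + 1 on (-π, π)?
a_3 = (1/π) ∫_{-π}^{π} f(x)·cos(3x) dx.
Evaluate the integral (use parity and integration by parts as needed): a_3 = 0.

Final answer: 0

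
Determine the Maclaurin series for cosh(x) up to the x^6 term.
x^6/720 + x^4/24 + x^2/2 + 1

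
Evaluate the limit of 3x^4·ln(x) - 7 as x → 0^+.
The product is a 0·∞ indeterminate form at x → 0⁺.
Rewrite the product as 3·ln(x) / x^(-4) and apply L'Hôpital, or use the standard hierarchy x^(-4) ≫ |ln x| as x → 0⁺.
The indeterminate product → 0, so the limit = -7.

Final answer: -7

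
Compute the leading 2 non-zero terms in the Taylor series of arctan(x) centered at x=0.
-x^3/3 + x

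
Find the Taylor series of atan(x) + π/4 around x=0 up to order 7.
-x^7/7 + x^5/5 - x^3/3 + x + π/4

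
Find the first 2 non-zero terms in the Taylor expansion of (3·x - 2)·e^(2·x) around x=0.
-x - 2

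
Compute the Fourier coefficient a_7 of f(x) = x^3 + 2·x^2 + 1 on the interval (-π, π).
a_7 = (1/π) ∫_{-π}^{π} f(x)·cos(7x) dx.
Evaluate the integral (use parity and integration by parts as needed): a_7 = -8/49.

Final answer: -8/49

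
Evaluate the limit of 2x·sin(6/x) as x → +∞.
As x → +∞: let u = 6/x → 0⁺; then 2·x·sin(6/x) = 2·6·sin(u)/u → 2·6·1 = 12.
Limit = 12.

Final answer: 12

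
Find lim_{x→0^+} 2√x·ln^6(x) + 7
The product is a 0·∞ indeterminate form at x → 0⁺.
Rewrite the product as 2·ln^6(x) / x^(-1/2) and apply L'Hôpital, or use the standard hierarchy x^(-1/2) ≫ |ln x|^6 as x → 0⁺.
The indeterminate product → 0, so the limit = 7.

Final answer: 7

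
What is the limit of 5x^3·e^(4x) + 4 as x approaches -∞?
The product is a 0·∞ indeterminate form at x → -∞.
Rewrite the product as 5x^3 / e^(-4x) (an ∞/∞ form) and apply L'Hôpital, or use the standard hierarchy e^(4|x|) ≫ |x^3| as x → -∞.
The indeterminate product → 0, so the limit = 4.

Final answer: 4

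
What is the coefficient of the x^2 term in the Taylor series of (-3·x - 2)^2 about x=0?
Expand to order 2: (-3·x - 2)^2 = 9·x^2 + 12·x + 4 + O(x^3).
The coefficient of x^2 is 9.

Final answer: 9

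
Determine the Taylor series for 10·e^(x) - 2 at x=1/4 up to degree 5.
-2 + 10·e^(1/4) + 10·e^(1/4)·(x - 1/4) + 5·e^(1/4)·(x - 1/4)^2 + 5·e^(1/4)·(x - 1/4)^3/3 + 5·e^(1/4)·(x - 1/4)^4/12 + e^(1/4)·(x - 1/4)^5/12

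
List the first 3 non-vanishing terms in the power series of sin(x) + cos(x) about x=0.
-x^2/2 + x + 1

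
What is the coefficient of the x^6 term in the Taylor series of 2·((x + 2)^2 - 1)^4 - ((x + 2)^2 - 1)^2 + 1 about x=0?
Expand to order 6: 2·((x + 2)^2 - 1)^4 - ((x + 2)^2 - 1)^2 + 1 = 216·x^6 + 800·x^5 + 1771·x^4 + 2392·x^3 + 1922·x^2 + 840·x + 154 + O(x^7).
The coefficient of x^6 is 216.

Final answer: 216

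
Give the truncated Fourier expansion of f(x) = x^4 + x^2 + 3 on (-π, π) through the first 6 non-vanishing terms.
(44 - 8·π^2)·cos(x) + (-2 + 2·π^2)·cos(2·x) + (4/27 - 8·π^2/9)·cos(3·x) + (1/16 + π^2/2)·cos(4·x) + (-8·π^2/25 - 52/625)·cos(5·x) + 3 + π^2/3 + π^4/5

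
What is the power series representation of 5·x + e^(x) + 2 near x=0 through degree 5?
x^5/120 + x^4/24 + x^3/6 + x^2/2 + 6·x + 3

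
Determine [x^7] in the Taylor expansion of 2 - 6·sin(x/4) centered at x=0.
Expand to order 7: 2 - 6·sin(x/4) = x^7/13762560 - x^5/20480 + x^3/64 - 3·x/2 + 2 + O(x^8).
The coefficient of x^7 is 1/13762560.

Final answer: 1/13762560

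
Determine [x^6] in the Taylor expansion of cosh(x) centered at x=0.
Expand to order 6: cosh(x) = x^6/720 + x^4/24 + x^2/2 + 1 + O(x^7).
The coefficient of x^6 is 1/720.

Final answer: 1/720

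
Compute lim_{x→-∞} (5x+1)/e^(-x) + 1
The quotient is an ∞/∞ indeterminate form as x → -∞.
Compare growth rates of the dominant terms (exponentials ≫ polynomials ≫ logarithms), or apply L'Hôpital's rule; the quotient → 0.
Adding the constant: 0 + 1 = 1. Limit = 1.

Final answer: 1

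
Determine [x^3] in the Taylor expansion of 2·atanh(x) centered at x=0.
Expand to order 3: 2·atanh(x) = 2·x^3/3 + 2·x + O(x^4).
The coefficient of x^3 is 2/3.

Final answer: 2/3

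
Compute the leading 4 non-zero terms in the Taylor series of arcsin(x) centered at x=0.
5·x^7/112 + 3·x^5/40 + x^3/6 + x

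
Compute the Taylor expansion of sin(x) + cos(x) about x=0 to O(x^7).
-x^6/720 + x^5/120 + x^4/24 - x^3/6 - x^2/2 + x + 1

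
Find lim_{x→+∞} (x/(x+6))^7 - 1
As x → +∞: x/(x+6) = 1/(1 + 6/x) → 1, and the 7th power of a limit-1 base also → 1; with the additive constant, 1 - 1 = 0.
Limit = 0.

Final answer: 0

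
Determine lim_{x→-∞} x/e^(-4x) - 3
The quotient is an ∞/∞ indeterminate form as x → -∞.
Compare growth rates of the dominant terms (exponentials ≫ polynomials ≫ logarithms), or apply L'Hôpital's rule; the quotient → 0.
Adding the constant: 0 - 3 = -3. Limit = -3.

Final answer: -3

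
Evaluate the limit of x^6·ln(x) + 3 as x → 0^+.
The product is a 0·∞ indeterminate form at x → 0⁺.
Rewrite the product as ln(x) / x^(-6) and apply L'Hôpital, or use the standard hierarchy x^(-6) ≫ |ln x| as x → 0⁺.
The indeterminate product → 0, so the limit = 3.

Final answer: 3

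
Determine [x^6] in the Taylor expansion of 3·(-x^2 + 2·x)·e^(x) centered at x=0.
Expand to order 6: 3·(-x^2 + 2·x)·e^(x) = -3·x^6/40 - x^5/4 - x^4/2 + 3·x^2 + 6·x + O(x^7).
The coefficient of x^6 is -3/40.

Final answer: -3/40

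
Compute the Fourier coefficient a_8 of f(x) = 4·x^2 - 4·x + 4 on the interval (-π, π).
a_8 = (1/π) ∫_{-π}^{π} f(x)·cos(8x) dx.
Evaluate the integral (use parity and integration by parts as needed): a_8 = 1/4.

Final answer: 1/4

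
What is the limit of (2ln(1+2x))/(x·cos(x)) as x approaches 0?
Both numerator and denominator → 0 as x → 0; this is a 0/0 indeterminate form.
Expand each to leading order near x = 0: numerator ~ 4·x, denominator ~ x.
The limit of the ratio is 4.

Final answer: 4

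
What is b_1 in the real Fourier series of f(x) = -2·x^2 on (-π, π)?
b_1 = (1/π) ∫_{-π}^{π} f(x)·sin(1x) dx.
Evaluate the integral (use parity and integration by parts as needed): b_1 = 0.

Final answer: 0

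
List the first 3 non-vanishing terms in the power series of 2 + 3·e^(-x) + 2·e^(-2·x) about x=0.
11·x^2/2 - 7·x + 7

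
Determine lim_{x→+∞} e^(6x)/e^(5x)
This is an ∞/∞ indeterminate form as x → +∞.
Rewrite e^(6x)/e^(5x) = e^((6−5)x) = e^(x); the exponent coefficient is 1 > 0 so e^(x) → ∞.
Limit = ∞.

Final answer: ∞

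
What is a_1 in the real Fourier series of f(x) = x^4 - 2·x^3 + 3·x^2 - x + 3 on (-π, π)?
a_1 = (1/π) ∫_{-π}^{π} f(x)·cos(1x) dx.
Evaluate the integral (use parity and integration by parts as needed): a_1 = 36 - 8·π^2.

Final answer: 36 - 8·π^2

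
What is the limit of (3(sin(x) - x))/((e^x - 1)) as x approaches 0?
Both numerator and denominator → 0 as x → 0; this is a 0/0 indeterminate form.
Expand each to leading order near x = 0: numerator ~ -x^3/2, denominator ~ x.
The limit of the ratio is 0.

Final answer: 0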